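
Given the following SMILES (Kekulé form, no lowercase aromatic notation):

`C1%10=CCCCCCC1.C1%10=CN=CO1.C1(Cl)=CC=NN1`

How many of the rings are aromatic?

The SMILES encodes an eight-membered carbon ring with one C=C double bond; a five-membered ring with an oxygen at position 1 and a nitrogen at position 3 (in a C=N bond), with two double bonds; a five-membered ring with two adjacent nitrogens (one bearing H, one in a double bond) and two double bonds.
The 8-membered ring has six sp³ carbons, so it is not fully conjugated — not aromatic (cyclooctene).
The 5-membered ring with one oxygen and one =N– is planar and fully conjugated; 2 ring double bonds (4 π electrons) plus a heteroatom lone pair (2) give 6 π electrons. That satisfies 4n+2 with n=1, so it is aromatic (oxazole).
The 5-membered ring with two adjacent nitrogens (one N–H, one =N–) is fully conjugated (every ring atom contributes a p orbital); 2 ring double bonds (4 π electrons) plus a heteroatom lone pair (2) give 6 π electrons. 6 = 4(1)+2, so it is aromatic (pyrazole).
2 of the 3 rings are aromatic. Total: 2.

2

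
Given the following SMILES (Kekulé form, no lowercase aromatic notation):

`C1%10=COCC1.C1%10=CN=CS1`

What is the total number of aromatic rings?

1

The SMILES encodes a five-membered ring of four carbons and one oxygen, with one C=C double bond and two sp³ carbons; a five-membered ring with a sulfur at position 1 and a nitrogen at position 3 (in a C=N bond), with two double bonds.
The 5-membered ring with one oxygen has two sp³ carbons, so it is not fully conjugated — not aromatic (2,3-dihydrofuran).
The 5-membered ring with one sulfur and one =N– is planar and fully conjugated; 2 ring double bonds (4 π electrons) plus a heteroatom lone pair (2) give 6 π electrons. That satisfies 4n+2 with n=1, so it is aromatic (thiazole).
1 of the 2 rings is aromatic. Total: 1.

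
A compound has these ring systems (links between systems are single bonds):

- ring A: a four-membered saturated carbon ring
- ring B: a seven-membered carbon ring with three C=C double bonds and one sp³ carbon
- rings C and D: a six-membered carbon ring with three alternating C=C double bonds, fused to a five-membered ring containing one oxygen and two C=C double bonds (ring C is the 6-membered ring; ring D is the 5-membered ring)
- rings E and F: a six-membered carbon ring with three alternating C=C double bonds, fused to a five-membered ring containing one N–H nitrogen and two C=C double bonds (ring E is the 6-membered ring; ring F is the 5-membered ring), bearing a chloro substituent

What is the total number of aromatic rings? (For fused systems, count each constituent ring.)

Ring A has only sp³ atoms, so it is not fully conjugated — not aromatic (cyclobutane).
Ring B has one sp³ carbon, so it is not fully conjugated — not aromatic (cycloheptatriene).
Rings C and D form a fused bicyclic system (with one oxygen) with 9 sp² atoms and 10 π electrons from ring double bonds plus a heteroatom lone pair. 10 = 4(2)+2, so the system is aromatic and both rings count as aromatic (benzofuran).
Rings E and F form a fused bicyclic system (with one N–H) with 9 sp² atoms and 10 π electrons from ring double bonds plus a heteroatom lone pair. 10 = 4(2)+2, so the system is aromatic and both rings count as aromatic (indole).
Aromatic: C, D, E, F. Total: 4.

4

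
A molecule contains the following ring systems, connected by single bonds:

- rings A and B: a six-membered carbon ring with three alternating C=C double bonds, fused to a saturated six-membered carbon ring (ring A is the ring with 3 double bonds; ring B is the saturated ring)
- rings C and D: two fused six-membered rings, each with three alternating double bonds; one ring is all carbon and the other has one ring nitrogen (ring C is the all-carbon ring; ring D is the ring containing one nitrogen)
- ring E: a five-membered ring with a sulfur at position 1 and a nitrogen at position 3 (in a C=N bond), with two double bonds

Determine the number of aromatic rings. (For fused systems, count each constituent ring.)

Ring A has a continuous p-orbital overlap around the ring; 3 ring double bonds give 6 π electrons. That satisfies 4n+2 with n=1, so ring A is aromatic (benzene ring).
Ring B has four sp³ carbons, so it is not fully conjugated — not aromatic (cyclohexane ring).
Rings C and D form a fused bicyclic system (with one nitrogen) with 10 sp² atoms and 10 π electrons from ring double bonds. 10 = 4(2)+2, so the system is aromatic and both rings count as aromatic (quinoline).
Ring E is fully conjugated (every ring atom contributes a p orbital); 2 ring double bonds (4 π electrons) plus a heteroatom lone pair (2) give 6 π electrons. Since 6 = 4n+2 (n=1), ring E is aromatic (thiazole).
Aromatic: A, C, D, E. Total: 4.

4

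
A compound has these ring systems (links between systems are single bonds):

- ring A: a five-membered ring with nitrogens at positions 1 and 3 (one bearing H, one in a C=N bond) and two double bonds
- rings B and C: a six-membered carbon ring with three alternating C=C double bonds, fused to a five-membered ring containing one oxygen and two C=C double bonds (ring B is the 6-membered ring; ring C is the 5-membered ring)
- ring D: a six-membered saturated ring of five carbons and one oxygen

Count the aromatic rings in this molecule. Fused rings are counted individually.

Ring A is planar and fully conjugated; 2 ring double bonds (4 π electrons) plus a heteroatom lone pair (2) give 6 π electrons. That satisfies 4n+2 with n=1, so ring A is aromatic (imidazole).
Rings B and C form a fused bicyclic system (with one oxygen) with 9 sp² atoms and 10 π electrons from ring double bonds plus a heteroatom lone pair. 10 = 4(2)+2, so the system is aromatic and both rings count as aromatic (benzofuran).
Ring D has only sp³ atoms, so it is not fully conjugated — not aromatic (tetrahydropyran).
Aromatic: A, B, C. Total: 3.

3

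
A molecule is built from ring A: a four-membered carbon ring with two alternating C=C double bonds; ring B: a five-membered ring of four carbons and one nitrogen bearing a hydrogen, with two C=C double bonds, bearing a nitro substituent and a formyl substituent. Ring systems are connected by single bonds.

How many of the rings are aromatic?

1

Ring A has only sp² ring atoms; a planar conformation would have a fully conjugated π system of 4 electrons. But 4 = 4(1), which is 4n not 4n+2, so ring A is not aromatic (cyclobutadiene) — cyclobutadiene is antiaromatic and distorts to a rectangle.
Ring B has a continuous p-orbital overlap around the ring; 2 ring double bonds (4 π electrons) plus a heteroatom lone pair (2) give 6 π electrons. Since 6 = 4n+2 (n=1), ring B is aromatic (pyrrole).
Aromatic: B. Total: 1.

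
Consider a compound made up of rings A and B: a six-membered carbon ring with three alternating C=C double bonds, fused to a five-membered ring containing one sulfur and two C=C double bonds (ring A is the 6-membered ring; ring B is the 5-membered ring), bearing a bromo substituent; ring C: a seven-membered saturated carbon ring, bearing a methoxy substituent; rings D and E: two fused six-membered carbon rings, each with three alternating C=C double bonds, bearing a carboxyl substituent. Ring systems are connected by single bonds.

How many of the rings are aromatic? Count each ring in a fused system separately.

Rings A and B form a fused bicyclic system (with one sulfur) with 9 sp² atoms and 10 π electrons from ring double bonds plus a heteroatom lone pair. 10 = 4(2)+2, so the system is aromatic and both rings count as aromatic (benzothiophene).
Ring C has only sp³ atoms, so it is not fully conjugated — not aromatic (cycloheptane).
Rings D and E form a fused bicyclic system with 10 sp² atoms and 10 π electrons from ring double bonds. 10 = 4(2)+2, so the system is aromatic and both rings count as aromatic (naphthalene).
Aromatic: A, B, D, E. Total: 4.

4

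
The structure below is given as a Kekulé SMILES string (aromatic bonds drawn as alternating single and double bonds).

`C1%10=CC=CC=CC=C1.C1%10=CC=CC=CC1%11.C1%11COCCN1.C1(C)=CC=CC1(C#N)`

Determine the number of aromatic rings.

0

The SMILES encodes an eight-membered carbon ring with four alternating C=C double bonds; a seven-membered carbon ring with three C=C double bonds and one sp³ carbon; a six-membered saturated ring with an oxygen and an N–H nitrogen at positions 1 and 4; a five-membered carbon ring with two conjugated C=C double bonds and one sp³ carbon.
The 8-membered ring has only sp² ring atoms; a planar conformation would have a fully conjugated π system of 8 electrons. But 8 = 4(2), which is 4n not 4n+2, so it is not aromatic (cyclooctatetraene) — cyclooctatetraene distorts into a non-planar tub to avoid antiaromaticity.
The 7-membered ring has one sp³ carbon, so it is not fully conjugated — not aromatic (cycloheptatriene).
The 6-membered ring with one oxygen and one N–H (1,4) has only sp³ atoms, so it is not fully conjugated — not aromatic (morpholine).
The 5-membered ring has one sp³ carbon, so it is not fully conjugated — not aromatic (cyclopentadiene).
None of the rings are aromatic. Total: 0.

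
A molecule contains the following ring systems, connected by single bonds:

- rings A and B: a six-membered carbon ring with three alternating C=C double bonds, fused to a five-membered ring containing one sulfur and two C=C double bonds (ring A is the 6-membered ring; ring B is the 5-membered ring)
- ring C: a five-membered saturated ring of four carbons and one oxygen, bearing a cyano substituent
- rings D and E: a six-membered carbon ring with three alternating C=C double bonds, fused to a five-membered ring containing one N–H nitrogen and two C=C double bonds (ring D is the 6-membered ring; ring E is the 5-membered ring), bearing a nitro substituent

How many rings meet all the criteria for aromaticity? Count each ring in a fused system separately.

4

Rings A and B form a fused bicyclic system (with one sulfur) with 9 sp² atoms and 10 π electrons from ring double bonds plus a heteroatom lone pair. 10 = 4(2)+2, so the system is aromatic and both rings count as aromatic (benzothiophene).
Ring C has only sp³ atoms, so it is not fully conjugated — not aromatic (tetrahydrofuran).
Rings D and E form a fused bicyclic system (with one N–H) with 9 sp² atoms and 10 π electrons from ring double bonds plus a heteroatom lone pair. 10 = 4(2)+2, so the system is aromatic and both rings count as aromatic (indole).
Aromatic: A, B, D, E. Total: 4.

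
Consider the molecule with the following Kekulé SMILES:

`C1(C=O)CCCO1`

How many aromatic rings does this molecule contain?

The SMILES encodes a five-membered saturated ring of four carbons and one oxygen.
The 5-membered ring with one oxygen has only sp³ atoms, so it is not fully conjugated — not aromatic (tetrahydrofuran).

0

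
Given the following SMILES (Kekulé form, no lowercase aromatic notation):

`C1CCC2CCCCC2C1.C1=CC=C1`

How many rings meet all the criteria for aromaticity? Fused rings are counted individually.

0

The SMILES encodes two fused six-membered saturated carbon rings; a four-membered carbon ring with two alternating C=C double bonds.
The 6-membered ring has only sp³ atoms, so it is not fully conjugated — not aromatic (cyclohexane ring).
The second 6-membered ring has only sp³ atoms, so it is not fully conjugated — not aromatic (cyclohexane ring).
The 4-membered ring has only sp² ring atoms; a planar conformation would have a fully conjugated π system of 4 electrons. But 4 = 4(1), which is 4n not 4n+2, so it is not aromatic (cyclobutadiene) — cyclobutadiene is antiaromatic and distorts to a rectangle.
None of the rings are aromatic. Total: 0.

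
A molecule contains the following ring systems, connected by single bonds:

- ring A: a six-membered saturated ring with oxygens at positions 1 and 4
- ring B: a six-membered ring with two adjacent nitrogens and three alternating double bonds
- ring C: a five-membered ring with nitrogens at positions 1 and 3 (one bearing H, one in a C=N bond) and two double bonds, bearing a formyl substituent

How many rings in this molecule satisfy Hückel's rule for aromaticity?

Ring A has only sp³ atoms, so it is not fully conjugated — not aromatic (1,4-dioxane).
Ring B is planar and fully conjugated; 3 ring double bonds give 6 π electrons. 6 = 4(1)+2, so ring B is aromatic (pyridazine).
Ring C is planar and fully conjugated; 2 ring double bonds (4 π electrons) plus a heteroatom lone pair (2) give 6 π electrons. That satisfies 4n+2 with n=1, so ring C is aromatic (imidazole).
Aromatic: B, C. Total: 2.

2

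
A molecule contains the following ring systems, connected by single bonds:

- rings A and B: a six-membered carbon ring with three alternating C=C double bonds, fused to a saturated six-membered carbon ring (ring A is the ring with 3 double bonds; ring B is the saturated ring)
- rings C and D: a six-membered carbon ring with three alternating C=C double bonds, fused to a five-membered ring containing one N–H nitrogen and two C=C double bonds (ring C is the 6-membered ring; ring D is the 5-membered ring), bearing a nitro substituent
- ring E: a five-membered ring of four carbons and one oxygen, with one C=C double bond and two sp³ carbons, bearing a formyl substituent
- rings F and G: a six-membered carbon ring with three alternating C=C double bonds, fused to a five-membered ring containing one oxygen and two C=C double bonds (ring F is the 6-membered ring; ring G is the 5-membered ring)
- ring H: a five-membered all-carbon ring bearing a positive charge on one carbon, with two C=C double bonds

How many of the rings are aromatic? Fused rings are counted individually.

Ring A is fully conjugated (every ring atom contributes a p orbital); 3 ring double bonds give 6 π electrons. That satisfies 4n+2 with n=1, so ring A is aromatic (benzene ring).
Ring B has four sp³ carbons, so it is not fully conjugated — not aromatic (cyclohexane ring).
Rings C and D form a fused bicyclic system (with one N–H) with 9 sp² atoms and 10 π electrons from ring double bonds plus a heteroatom lone pair. 10 = 4(2)+2, so the system is aromatic and both rings count as aromatic (indole).
Ring E has two sp³ carbons, so it is not fully conjugated — not aromatic (2,3-dihydrofuran).
Rings F and G form a fused bicyclic system (with one oxygen) with 9 sp² atoms and 10 π electrons from ring double bonds plus a heteroatom lone pair. 10 = 4(2)+2, so the system is aromatic and both rings count as aromatic (benzofuran).
Ring H has only sp² ring atoms; a planar conformation would have a fully conjugated π system of 4 electrons. But 4 = 4(1), which is 4n not 4n+2, so ring H is not aromatic (cyclopentadienyl cation).
Aromatic: A, C, D, F, G. Total: 5.

5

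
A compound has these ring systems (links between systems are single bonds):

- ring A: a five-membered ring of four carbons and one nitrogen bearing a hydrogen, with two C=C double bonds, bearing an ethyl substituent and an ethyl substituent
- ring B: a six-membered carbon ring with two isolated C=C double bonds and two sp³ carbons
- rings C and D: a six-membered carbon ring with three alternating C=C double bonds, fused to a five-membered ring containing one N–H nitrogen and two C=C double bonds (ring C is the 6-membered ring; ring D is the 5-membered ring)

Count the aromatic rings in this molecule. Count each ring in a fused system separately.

Ring A has a continuous p-orbital overlap around the ring; 2 ring double bonds (4 π electrons) plus a heteroatom lone pair (2) give 6 π electrons. Since 6 = 4n+2 (n=1), ring A is aromatic (pyrrole).
Ring B has two sp³ carbons, so it is not fully conjugated — not aromatic (1,4-cyclohexadiene).
Rings C and D form a fused bicyclic system (with one N–H) with 9 sp² atoms and 10 π electrons from ring double bonds plus a heteroatom lone pair. 10 = 4(2)+2, so the system is aromatic and both rings count as aromatic (indole).
Aromatic: A, C, D. Total: 3.

3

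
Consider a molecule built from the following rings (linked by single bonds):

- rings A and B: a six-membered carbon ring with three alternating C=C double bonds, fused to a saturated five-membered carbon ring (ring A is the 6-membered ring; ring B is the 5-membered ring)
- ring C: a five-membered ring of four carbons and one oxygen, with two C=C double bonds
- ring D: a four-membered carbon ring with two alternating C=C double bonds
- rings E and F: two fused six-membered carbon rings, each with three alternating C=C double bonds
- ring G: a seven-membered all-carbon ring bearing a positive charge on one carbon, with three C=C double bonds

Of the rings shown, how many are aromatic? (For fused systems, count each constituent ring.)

5

Ring A is fully conjugated (every ring atom contributes a p orbital); 3 ring double bonds give 6 π electrons. That satisfies 4n+2 with n=1, so ring A is aromatic (benzene ring).
Ring B has three sp³ carbons, so it is not fully conjugated — not aromatic (cyclopentane ring).
Ring C is planar and fully conjugated; 2 ring double bonds (4 π electrons) plus a heteroatom lone pair (2) give 6 π electrons. Since 6 = 4n+2 (n=1), ring C is aromatic (furan).
Ring D has only sp² ring atoms; a planar conformation would have a fully conjugated π system of 4 electrons. But 4 = 4(1), which is 4n not 4n+2, so ring D is not aromatic (cyclobutadiene) — cyclobutadiene is antiaromatic and distorts to a rectangle.
Rings E and F form a fused bicyclic system with 10 sp² atoms and 10 π electrons from ring double bonds. 10 = 4(2)+2, so the system is aromatic and both rings count as aromatic (naphthalene).
Ring G has a continuous p-orbital overlap around the ring; 3 ring double bonds (6 π electrons) plus the carbocation's empty p orbital (0, but keeps the ring conjugated) give 6 π electrons. Since 6 = 4n+2 (n=1), ring G is aromatic (tropylium cation).
Aromatic: A, C, E, F, G. Total: 5.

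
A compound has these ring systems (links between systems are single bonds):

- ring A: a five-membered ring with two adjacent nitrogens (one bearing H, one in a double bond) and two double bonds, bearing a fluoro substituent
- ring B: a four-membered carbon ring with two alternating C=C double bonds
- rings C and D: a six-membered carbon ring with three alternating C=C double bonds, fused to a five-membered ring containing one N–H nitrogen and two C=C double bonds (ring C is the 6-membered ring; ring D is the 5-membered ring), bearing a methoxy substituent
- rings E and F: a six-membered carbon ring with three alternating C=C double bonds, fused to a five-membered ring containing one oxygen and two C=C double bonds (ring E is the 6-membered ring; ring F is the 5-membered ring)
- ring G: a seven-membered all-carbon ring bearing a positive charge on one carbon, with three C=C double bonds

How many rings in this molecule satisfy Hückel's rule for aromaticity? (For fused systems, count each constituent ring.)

Ring A is fully conjugated (every ring atom contributes a p orbital); 2 ring double bonds (4 π electrons) plus a heteroatom lone pair (2) give 6 π electrons. Since 6 = 4n+2 (n=1), ring A is aromatic (pyrazole).
Ring B has only sp² ring atoms; a planar conformation would have a fully conjugated π system of 4 electrons. But 4 = 4(1), which is 4n not 4n+2, so ring B is not aromatic (cyclobutadiene) — cyclobutadiene is antiaromatic and distorts to a rectangle.
Rings C and D form a fused bicyclic system (with one N–H) with 9 sp² atoms and 10 π electrons from ring double bonds plus a heteroatom lone pair. 10 = 4(2)+2, so the system is aromatic and both rings count as aromatic (indole).
Rings E and F form a fused bicyclic system (with one oxygen) with 9 sp² atoms and 10 π electrons from ring double bonds plus a heteroatom lone pair. 10 = 4(2)+2, so the system is aromatic and both rings count as aromatic (benzofuran).
Ring G has a continuous p-orbital overlap around the ring; 3 ring double bonds (6 π electrons) plus the carbocation's empty p orbital (0, but keeps the ring conjugated) give 6 π electrons. 6 = 4(1)+2, so ring G is aromatic (tropylium cation).
Aromatic: A, C, D, E, F, G. Total: 6.

6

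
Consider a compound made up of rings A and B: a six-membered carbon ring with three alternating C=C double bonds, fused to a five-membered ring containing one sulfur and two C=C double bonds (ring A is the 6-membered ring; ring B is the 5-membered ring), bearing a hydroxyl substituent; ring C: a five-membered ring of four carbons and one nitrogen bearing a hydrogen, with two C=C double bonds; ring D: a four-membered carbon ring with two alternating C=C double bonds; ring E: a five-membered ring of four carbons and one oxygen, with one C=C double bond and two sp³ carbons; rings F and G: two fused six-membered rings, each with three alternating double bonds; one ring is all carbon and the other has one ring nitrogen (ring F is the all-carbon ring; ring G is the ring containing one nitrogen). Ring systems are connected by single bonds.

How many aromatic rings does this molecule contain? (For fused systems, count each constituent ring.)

5

Rings A and B form a fused bicyclic system (with one sulfur) with 9 sp² atoms and 10 π electrons from ring double bonds plus a heteroatom lone pair. 10 = 4(2)+2, so the system is aromatic and both rings count as aromatic (benzothiophene).
Ring C is planar and fully conjugated; 2 ring double bonds (4 π electrons) plus a heteroatom lone pair (2) give 6 π electrons. That satisfies 4n+2 with n=1, so ring C is aromatic (pyrrole).
Ring D has only sp² ring atoms; a planar conformation would have a fully conjugated π system of 4 electrons. But 4 = 4(1), which is 4n not 4n+2, so ring D is not aromatic (cyclobutadiene) — cyclobutadiene is antiaromatic and distorts to a rectangle.
Ring E has two sp³ carbons, so it is not fully conjugated — not aromatic (2,3-dihydrofuran).
Rings F and G form a fused bicyclic system (with one nitrogen) with 10 sp² atoms and 10 π electrons from ring double bonds. 10 = 4(2)+2, so the system is aromatic and both rings count as aromatic (quinoline).
Aromatic: A, B, C, F, G. Total: 5.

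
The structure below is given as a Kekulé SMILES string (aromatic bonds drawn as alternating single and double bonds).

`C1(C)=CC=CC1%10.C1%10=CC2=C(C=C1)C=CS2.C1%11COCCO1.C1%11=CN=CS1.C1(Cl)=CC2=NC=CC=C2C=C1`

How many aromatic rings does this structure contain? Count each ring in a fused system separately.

The SMILES encodes a five-membered carbon ring with two conjugated C=C double bonds and one sp³ carbon; a six-membered carbon ring with three alternating C=C double bonds, fused to a five-membered ring containing one sulfur and two C=C double bonds; a six-membered saturated ring with oxygens at positions 1 and 4; a five-membered ring with a sulfur at position 1 and a nitrogen at position 3 (in a C=N bond), with two double bonds; two fused six-membered rings, each with three alternating double bonds; one ring is all carbon and the other has one ring nitrogen.
The 5-membered ring has one sp³ carbon, so it is not fully conjugated — not aromatic (cyclopentadiene).
The fused 6/5-membered bicyclic (with one sulfur) is a single π system with 9 sp² atoms and 10 π electrons from ring double bonds plus a heteroatom lone pair. 10 = 4(2)+2, so the system is aromatic and both rings count as aromatic (benzothiophene).
The 6-membered ring with two oxygens (1,4) has only sp³ atoms, so it is not fully conjugated — not aromatic (1,4-dioxane).
The 5-membered ring with one sulfur and one =N– is planar and fully conjugated; 2 ring double bonds (4 π electrons) plus a heteroatom lone pair (2) give 6 π electrons. Since 6 = 4n+2 (n=1), it is aromatic (thiazole).
The fused 6/6-membered bicyclic (with one nitrogen) is a single π system with 10 sp² atoms and 10 π electrons from ring double bonds. 10 = 4(2)+2, so the system is aromatic and both rings count as aromatic (quinoline).
5 of the 7 rings are aromatic. Total: 5.

5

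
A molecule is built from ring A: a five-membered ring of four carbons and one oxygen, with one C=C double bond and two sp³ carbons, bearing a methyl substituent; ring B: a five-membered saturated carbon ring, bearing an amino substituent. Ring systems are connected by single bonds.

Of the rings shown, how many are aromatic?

Ring A has two sp³ carbons, so it is not fully conjugated — not aromatic (2,3-dihydrofuran).
Ring B has only sp³ atoms, so it is not fully conjugated — not aromatic (cyclopentane).
No ring is aromatic. Total: 0.

0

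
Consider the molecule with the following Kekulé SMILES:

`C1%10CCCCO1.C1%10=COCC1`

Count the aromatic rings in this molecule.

The SMILES encodes a six-membered saturated ring of five carbons and one oxygen; a five-membered ring of four carbons and one oxygen, with one C=C double bond and two sp³ carbons.
The 6-membered ring with one oxygen has only sp³ atoms, so it is not fully conjugated — not aromatic (tetrahydropyran).
The 5-membered ring with one oxygen has two sp³ carbons, so it is not fully conjugated — not aromatic (2,3-dihydrofuran).
None of the rings are aromatic. Total: 0.

0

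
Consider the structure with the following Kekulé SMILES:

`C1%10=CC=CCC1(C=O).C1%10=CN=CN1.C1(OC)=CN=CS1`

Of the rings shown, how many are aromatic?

2

The SMILES encodes a six-membered carbon ring with two conjugated C=C double bonds and two sp³ carbons; a five-membered ring with nitrogens at positions 1 and 3 (one bearing H, one in a C=N bond) and two double bonds; a five-membered ring with a sulfur at position 1 and a nitrogen at position 3 (in a C=N bond), with two double bonds.
The 6-membered ring has two sp³ carbons, so it is not fully conjugated — not aromatic (1,3-cyclohexadiene).
The 5-membered ring with two nitrogens (one N–H, one =N–) is planar and fully conjugated; 2 ring double bonds (4 π electrons) plus a heteroatom lone pair (2) give 6 π electrons. That satisfies 4n+2 with n=1, so it is aromatic (imidazole).
The 5-membered ring with one sulfur and one =N– is fully conjugated (every ring atom contributes a p orbital); 2 ring double bonds (4 π electrons) plus a heteroatom lone pair (2) give 6 π electrons. 6 = 4(1)+2, so it is aromatic (thiazole).
2 of the 3 rings are aromatic. Total: 2.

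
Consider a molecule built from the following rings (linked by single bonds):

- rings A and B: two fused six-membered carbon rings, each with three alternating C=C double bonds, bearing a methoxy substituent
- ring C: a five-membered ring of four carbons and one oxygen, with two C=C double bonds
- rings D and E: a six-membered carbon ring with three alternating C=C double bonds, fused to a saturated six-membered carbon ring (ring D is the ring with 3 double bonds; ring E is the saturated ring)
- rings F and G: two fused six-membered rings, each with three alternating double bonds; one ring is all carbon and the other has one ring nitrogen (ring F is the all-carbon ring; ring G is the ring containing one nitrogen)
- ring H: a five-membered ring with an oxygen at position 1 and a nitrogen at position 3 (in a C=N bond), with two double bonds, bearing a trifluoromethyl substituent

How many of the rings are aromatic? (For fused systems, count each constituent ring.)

7

Rings A and B form a fused bicyclic system with 10 sp² atoms and 10 π electrons from ring double bonds. 10 = 4(2)+2, so the system is aromatic and both rings count as aromatic (naphthalene).
Ring C is planar and fully conjugated; 2 ring double bonds (4 π electrons) plus a heteroatom lone pair (2) give 6 π electrons. That satisfies 4n+2 with n=1, so ring C is aromatic (furan).
Ring D has a continuous p-orbital overlap around the ring; 3 ring double bonds give 6 π electrons. Since 6 = 4n+2 (n=1), ring D is aromatic (benzene ring).
Ring E has four sp³ carbons, so it is not fully conjugated — not aromatic (cyclohexane ring).
Rings F and G form a fused bicyclic system (with one nitrogen) with 10 sp² atoms and 10 π electrons from ring double bonds. 10 = 4(2)+2, so the system is aromatic and both rings count as aromatic (quinoline).
Ring H has a continuous p-orbital overlap around the ring; 2 ring double bonds (4 π electrons) plus a heteroatom lone pair (2) give 6 π electrons. Since 6 = 4n+2 (n=1), ring H is aromatic (oxazole).
Aromatic: A, B, C, D, F, G, H. Total: 7.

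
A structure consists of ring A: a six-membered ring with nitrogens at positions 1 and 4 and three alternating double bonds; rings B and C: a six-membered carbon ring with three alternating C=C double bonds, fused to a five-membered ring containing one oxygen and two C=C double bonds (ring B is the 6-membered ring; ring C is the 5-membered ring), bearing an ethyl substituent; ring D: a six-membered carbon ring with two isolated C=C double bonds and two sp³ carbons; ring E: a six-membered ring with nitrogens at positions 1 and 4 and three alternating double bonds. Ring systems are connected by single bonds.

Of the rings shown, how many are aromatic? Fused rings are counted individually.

4

Ring A has a continuous p-orbital overlap around the ring; 3 ring double bonds give 6 π electrons. Since 6 = 4n+2 (n=1), ring A is aromatic (pyrazine).
Rings B and C form a fused bicyclic system (with one oxygen) with 9 sp² atoms and 10 π electrons from ring double bonds plus a heteroatom lone pair. 10 = 4(2)+2, so the system is aromatic and both rings count as aromatic (benzofuran).
Ring D has two sp³ carbons, so it is not fully conjugated — not aromatic (1,4-cyclohexadiene).
Ring E is planar and fully conjugated; 3 ring double bonds give 6 π electrons. Since 6 = 4n+2 (n=1), ring E is aromatic (pyrazine).
Aromatic: A, B, C, E. Total: 4.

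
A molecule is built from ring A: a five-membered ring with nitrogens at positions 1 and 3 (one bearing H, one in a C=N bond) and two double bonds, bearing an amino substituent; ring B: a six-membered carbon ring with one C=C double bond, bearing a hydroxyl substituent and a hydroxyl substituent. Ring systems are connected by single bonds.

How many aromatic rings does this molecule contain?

1

Ring A has a continuous p-orbital overlap around the ring; 2 ring double bonds (4 π electrons) plus a heteroatom lone pair (2) give 6 π electrons. 6 = 4(1)+2, so ring A is aromatic (imidazole).
Ring B has four sp³ carbons, so it is not fully conjugated — not aromatic (cyclohexene).
Aromatic: A. Total: 1.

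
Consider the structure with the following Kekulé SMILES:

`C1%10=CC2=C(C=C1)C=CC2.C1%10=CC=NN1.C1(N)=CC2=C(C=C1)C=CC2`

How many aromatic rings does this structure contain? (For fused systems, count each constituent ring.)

3

The SMILES encodes a six-membered carbon ring with three alternating C=C double bonds, fused to a five-membered carbon ring containing one C=C double bond and one sp³ carbon; a five-membered ring with two adjacent nitrogens (one bearing H, one in a double bond) and two double bonds; a six-membered carbon ring with three alternating C=C double bonds, fused to a five-membered carbon ring containing one C=C double bond and one sp³ carbon.
The 6-membered ring is planar and fully conjugated; 3 ring double bonds give 6 π electrons. 6 = 4(1)+2, so it is aromatic (benzene ring).
The 5-membered ring has one sp³ carbon, so it is not fully conjugated — not aromatic (cyclopentene ring).
The 5-membered ring with two adjacent nitrogens (one N–H, one =N–) is fully conjugated (every ring atom contributes a p orbital); 2 ring double bonds (4 π electrons) plus a heteroatom lone pair (2) give 6 π electrons. 6 = 4(1)+2, so it is aromatic (pyrazole).
The second 6-membered ring is fully conjugated (every ring atom contributes a p orbital); 3 ring double bonds give 6 π electrons. Since 6 = 4n+2 (n=1), it is aromatic (benzene ring).
The second 5-membered ring has one sp³ carbon, so it is not fully conjugated — not aromatic (cyclopentene ring).
3 of the 5 rings are aromatic. Total: 3.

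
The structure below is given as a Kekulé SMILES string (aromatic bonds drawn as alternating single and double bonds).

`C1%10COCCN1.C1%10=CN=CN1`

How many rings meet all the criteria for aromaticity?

The SMILES encodes a six-membered saturated ring with an oxygen and an N–H nitrogen at positions 1 and 4; a five-membered ring with nitrogens at positions 1 and 3 (one bearing H, one in a C=N bond) and two double bonds.
The 6-membered ring with one oxygen and one N–H (1,4) has only sp³ atoms, so it is not fully conjugated — not aromatic (morpholine).
The 5-membered ring with two nitrogens (one N–H, one =N–) is fully conjugated (every ring atom contributes a p orbital); 2 ring double bonds (4 π electrons) plus a heteroatom lone pair (2) give 6 π electrons. Since 6 = 4n+2 (n=1), it is aromatic (imidazole).
1 of the 2 rings is aromatic. Total: 1.

1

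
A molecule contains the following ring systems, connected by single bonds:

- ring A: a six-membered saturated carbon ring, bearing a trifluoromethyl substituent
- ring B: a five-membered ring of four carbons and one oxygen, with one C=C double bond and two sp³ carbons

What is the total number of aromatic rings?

Ring A has only sp³ atoms, so it is not fully conjugated — not aromatic (cyclohexane).
Ring B has two sp³ carbons, so it is not fully conjugated — not aromatic (2,3-dihydrofuran).
No ring is aromatic. Total: 0.

0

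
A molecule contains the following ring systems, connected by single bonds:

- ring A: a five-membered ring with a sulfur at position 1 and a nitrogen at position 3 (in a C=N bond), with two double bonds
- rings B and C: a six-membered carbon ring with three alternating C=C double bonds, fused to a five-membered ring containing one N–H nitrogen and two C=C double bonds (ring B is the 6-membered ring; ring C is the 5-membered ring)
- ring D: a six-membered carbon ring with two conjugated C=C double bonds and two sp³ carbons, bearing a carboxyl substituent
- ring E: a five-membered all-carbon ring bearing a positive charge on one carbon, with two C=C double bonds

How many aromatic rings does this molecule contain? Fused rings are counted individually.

3

Ring A is planar and fully conjugated; 2 ring double bonds (4 π electrons) plus a heteroatom lone pair (2) give 6 π electrons. 6 = 4(1)+2, so ring A is aromatic (thiazole).
Rings B and C form a fused bicyclic system (with one N–H) with 9 sp² atoms and 10 π electrons from ring double bonds plus a heteroatom lone pair. 10 = 4(2)+2, so the system is aromatic and both rings count as aromatic (indole).
Ring D has two sp³ carbons, so it is not fully conjugated — not aromatic (1,3-cyclohexadiene).
Ring E has only sp² ring atoms; a planar conformation would have a fully conjugated π system of 4 electrons. But 4 = 4(1), which is 4n not 4n+2, so ring E is not aromatic (cyclopentadienyl cation).
Aromatic: A, B, C. Total: 3.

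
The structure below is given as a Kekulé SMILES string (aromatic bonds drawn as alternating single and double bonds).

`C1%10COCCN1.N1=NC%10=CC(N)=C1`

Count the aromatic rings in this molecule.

1

The SMILES encodes a six-membered saturated ring with an oxygen and an N–H nitrogen at positions 1 and 4; a six-membered ring with two adjacent nitrogens and three alternating double bonds.
The 6-membered ring with one oxygen and one N–H (1,4) has only sp³ atoms, so it is not fully conjugated — not aromatic (morpholine).
The 6-membered ring with two nitrogens (1,2) is planar and fully conjugated; 3 ring double bonds give 6 π electrons. 6 = 4(1)+2, so it is aromatic (pyridazine).
1 of the 2 rings is aromatic. Total: 1.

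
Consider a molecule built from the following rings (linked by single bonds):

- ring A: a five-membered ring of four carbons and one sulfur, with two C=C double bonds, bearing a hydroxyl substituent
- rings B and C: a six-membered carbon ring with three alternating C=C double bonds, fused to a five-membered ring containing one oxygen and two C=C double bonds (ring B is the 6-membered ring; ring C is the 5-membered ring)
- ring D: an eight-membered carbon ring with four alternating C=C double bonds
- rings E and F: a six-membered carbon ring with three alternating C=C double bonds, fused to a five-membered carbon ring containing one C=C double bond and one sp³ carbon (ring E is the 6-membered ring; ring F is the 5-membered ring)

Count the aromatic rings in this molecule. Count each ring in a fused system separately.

Ring A is fully conjugated (every ring atom contributes a p orbital); 2 ring double bonds (4 π electrons) plus a heteroatom lone pair (2) give 6 π electrons. That satisfies 4n+2 with n=1, so ring A is aromatic (thiophene).
Rings B and C form a fused bicyclic system (with one oxygen) with 9 sp² atoms and 10 π electrons from ring double bonds plus a heteroatom lone pair. 10 = 4(2)+2, so the system is aromatic and both rings count as aromatic (benzofuran).
Ring D has only sp² ring atoms; a planar conformation would have a fully conjugated π system of 8 electrons. But 8 = 4(2), which is 4n not 4n+2, so ring D is not aromatic (cyclooctatetraene) — cyclooctatetraene distorts into a non-planar tub to avoid antiaromaticity.
Ring E is planar and fully conjugated; 3 ring double bonds give 6 π electrons. 6 = 4(1)+2, so ring E is aromatic (benzene ring).
Ring F has one sp³ carbon, so it is not fully conjugated — not aromatic (cyclopentene ring).
Aromatic: A, B, C, E. Total: 4.

4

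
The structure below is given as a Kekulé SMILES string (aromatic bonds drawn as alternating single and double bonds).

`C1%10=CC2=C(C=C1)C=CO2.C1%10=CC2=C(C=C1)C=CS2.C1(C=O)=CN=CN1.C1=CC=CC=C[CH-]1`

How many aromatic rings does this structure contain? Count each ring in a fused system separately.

5

The SMILES encodes a six-membered carbon ring with three alternating C=C double bonds, fused to a five-membered ring containing one oxygen and two C=C double bonds; a six-membered carbon ring with three alternating C=C double bonds, fused to a five-membered ring containing one sulfur and two C=C double bonds; a five-membered ring with nitrogens at positions 1 and 3 (one bearing H, one in a C=N bond) and two double bonds; a seven-membered all-carbon ring bearing a negative charge on one carbon, with three C=C double bonds.
The fused 6/5-membered bicyclic (with one oxygen) is a single π system with 9 sp² atoms and 10 π electrons from ring double bonds plus a heteroatom lone pair. 10 = 4(2)+2, so the system is aromatic and both rings count as aromatic (benzofuran).
The fused 6/5-membered bicyclic (with one sulfur) is a single π system with 9 sp² atoms and 10 π electrons from ring double bonds plus a heteroatom lone pair. 10 = 4(2)+2, so the system is aromatic and both rings count as aromatic (benzothiophene).
The 5-membered ring with two nitrogens (one N–H, one =N–) has a continuous p-orbital overlap around the ring; 2 ring double bonds (4 π electrons) plus a heteroatom lone pair (2) give 6 π electrons. Since 6 = 4n+2 (n=1), it is aromatic (imidazole).
The 7-membered ring has only sp² ring atoms; a planar conformation would have a fully conjugated π system of 8 electrons. But 8 = 4(2), which is 4n not 4n+2, so it is not aromatic (cycloheptatrienyl anion).
5 of the 6 rings are aromatic. Total: 5.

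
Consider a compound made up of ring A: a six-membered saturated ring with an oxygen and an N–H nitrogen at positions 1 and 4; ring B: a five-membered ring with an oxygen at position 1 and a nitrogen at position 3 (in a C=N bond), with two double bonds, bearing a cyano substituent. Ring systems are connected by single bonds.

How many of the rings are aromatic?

Ring A has only sp³ atoms, so it is not fully conjugated — not aromatic (morpholine).
Ring B has a continuous p-orbital overlap around the ring; 2 ring double bonds (4 π electrons) plus a heteroatom lone pair (2) give 6 π electrons. That satisfies 4n+2 with n=1, so ring B is aromatic (oxazole).
Aromatic: B. Total: 1.

1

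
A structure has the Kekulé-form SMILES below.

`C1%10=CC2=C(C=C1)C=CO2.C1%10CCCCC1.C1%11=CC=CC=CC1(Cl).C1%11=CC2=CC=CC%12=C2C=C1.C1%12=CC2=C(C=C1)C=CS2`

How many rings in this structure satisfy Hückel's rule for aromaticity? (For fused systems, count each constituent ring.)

6

The SMILES encodes a six-membered carbon ring with three alternating C=C double bonds, fused to a five-membered ring containing one oxygen and two C=C double bonds; a six-membered saturated carbon ring; a seven-membered carbon ring with three C=C double bonds and one sp³ carbon; two fused six-membered carbon rings, each with three alternating C=C double bonds; a six-membered carbon ring with three alternating C=C double bonds, fused to a five-membered ring containing one sulfur and two C=C double bonds.
The fused 6/5-membered bicyclic (with one oxygen) is a single π system with 9 sp² atoms and 10 π electrons from ring double bonds plus a heteroatom lone pair. 10 = 4(2)+2, so the system is aromatic and both rings count as aromatic (benzofuran).
The 6-membered ring has only sp³ atoms, so it is not fully conjugated — not aromatic (cyclohexane).
The 7-membered ring has one sp³ carbon, so it is not fully conjugated — not aromatic (cycloheptatriene).
The fused 6/6-membered bicyclic is a single π system with 10 sp² atoms and 10 π electrons from ring double bonds. 10 = 4(2)+2, so the system is aromatic and both rings count as aromatic (naphthalene).
The fused 6/5-membered bicyclic (with one sulfur) is a single π system with 9 sp² atoms and 10 π electrons from ring double bonds plus a heteroatom lone pair. 10 = 4(2)+2, so the system is aromatic and both rings count as aromatic (benzothiophene).
6 of the 8 rings are aromatic. Total: 6.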